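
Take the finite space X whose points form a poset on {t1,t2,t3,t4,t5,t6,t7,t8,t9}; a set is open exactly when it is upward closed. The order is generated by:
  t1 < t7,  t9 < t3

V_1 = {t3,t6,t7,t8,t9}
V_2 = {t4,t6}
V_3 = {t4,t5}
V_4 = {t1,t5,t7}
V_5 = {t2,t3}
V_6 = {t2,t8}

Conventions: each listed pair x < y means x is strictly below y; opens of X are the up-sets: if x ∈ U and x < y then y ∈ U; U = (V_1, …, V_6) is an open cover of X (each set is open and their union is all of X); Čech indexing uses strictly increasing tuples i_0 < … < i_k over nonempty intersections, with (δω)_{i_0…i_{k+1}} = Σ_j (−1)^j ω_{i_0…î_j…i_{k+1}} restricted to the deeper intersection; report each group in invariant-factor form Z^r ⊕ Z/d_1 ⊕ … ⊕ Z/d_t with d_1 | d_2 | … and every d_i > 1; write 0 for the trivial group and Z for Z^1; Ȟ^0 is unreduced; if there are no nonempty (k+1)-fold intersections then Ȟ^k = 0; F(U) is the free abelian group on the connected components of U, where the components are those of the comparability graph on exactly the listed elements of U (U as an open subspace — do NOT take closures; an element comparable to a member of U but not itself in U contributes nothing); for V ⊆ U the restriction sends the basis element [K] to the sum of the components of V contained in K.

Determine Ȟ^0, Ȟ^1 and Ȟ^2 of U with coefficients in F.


Ȟ^0(U;F) ≅ Z^7; Ȟ^1(U;F) ≅ 0; Ȟ^2(U;F) ≅ 0

cover nerve:
  V12={t6} V14={t7} V15={t3} V16={t8} V23={t4} V34={t5} V56={t2}
components per intersection:
  V1: {t3,t9} {t6} {t7} {t8}
  V2: {t4} {t6}
  V3: {t4} {t5}
  V4: {t1,t7} {t5}
  V5: {t2} {t3}
  V6: {t2} {t8}
  V12: {t6}
  V14: {t7}
  V15: {t3}
  V16: {t8}
  V23: {t4}
  V34: {t5}
  V56: {t2}
C dims 14,7; δ0: rk 7, SNF 1^7
Ȟ^0: (14−7)−0=7 ⇒ Z^7
Ȟ^1: (7−0)−7=0 ⇒ 0
Ȟ^2: (0−0)−0=0 ⇒ 0


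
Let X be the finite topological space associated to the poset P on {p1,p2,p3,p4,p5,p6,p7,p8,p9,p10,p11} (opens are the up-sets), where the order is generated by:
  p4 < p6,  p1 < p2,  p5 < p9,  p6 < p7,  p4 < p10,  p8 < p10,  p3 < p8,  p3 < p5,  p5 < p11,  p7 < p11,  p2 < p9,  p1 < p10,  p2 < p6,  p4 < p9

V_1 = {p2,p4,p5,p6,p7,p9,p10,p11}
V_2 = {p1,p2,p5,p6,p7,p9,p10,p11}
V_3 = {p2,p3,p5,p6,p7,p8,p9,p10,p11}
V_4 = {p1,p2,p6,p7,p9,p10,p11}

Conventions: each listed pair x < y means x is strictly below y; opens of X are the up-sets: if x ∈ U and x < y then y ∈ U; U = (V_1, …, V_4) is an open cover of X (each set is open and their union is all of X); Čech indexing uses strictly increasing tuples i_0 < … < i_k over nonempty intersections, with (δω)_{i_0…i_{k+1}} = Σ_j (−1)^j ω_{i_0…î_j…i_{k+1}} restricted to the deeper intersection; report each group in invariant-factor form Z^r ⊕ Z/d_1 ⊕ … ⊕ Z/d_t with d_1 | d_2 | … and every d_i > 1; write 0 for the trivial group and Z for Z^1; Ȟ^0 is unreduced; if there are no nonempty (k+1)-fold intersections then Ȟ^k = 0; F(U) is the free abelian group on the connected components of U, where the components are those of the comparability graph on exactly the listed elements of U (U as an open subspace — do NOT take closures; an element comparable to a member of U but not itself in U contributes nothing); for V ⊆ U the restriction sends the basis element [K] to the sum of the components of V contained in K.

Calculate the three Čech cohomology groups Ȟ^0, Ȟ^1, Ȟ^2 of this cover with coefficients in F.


Ȟ^0(U;F) ≅ Z,  Ȟ^1(U;F) ≅ Z^2,  Ȟ^2(U;F) ≅ 0

nerve of the cover:
  V12={p2,p5,p6,p7,p9,p10,p11} V13={p2,p5,p6,p7,p9,p10,p11} V14={p2,p6,p7,p9,p10,p11} V23={p2,p5,p6,p7,p9,p10,p11} V24={p1,p2,p6,p7,p9,p10,p11} V34={p2,p6,p7,p9,p10,p11}
  V123={p2,p5,p6,p7,p9,p10,p11} V124={p2,p6,p7,p9,p10,p11} V134={p2,p6,p7,p9,p10,p11} V234={p2,p6,p7,p9,p10,p11}
  V1234={p2,p6,p7,p9,p10,p11}
components per intersection:
  V1: {p2,p4,p5,p6,p7,p9,p10,p11}
  V2: {p1,p2,p5,p6,p7,p9,p10,p11}
  V3: {p2,p3,p5,p6,p7,p8,p9,p10,p11}
  V4: {p1,p2,p6,p7,p9,p10,p11}
  V12: {p2,p5,p6,p7,p9,p11} {p10}
  V13: {p2,p5,p6,p7,p9,p11} {p10}
  V14: {p2,p6,p7,p9,p11} {p10}
  V23: {p2,p5,p6,p7,p9,p11} {p10}
  V24: {p1,p2,p6,p7,p9,p10,p11}
  V34: {p2,p6,p7,p9,p11} {p10}
  V123: {p2,p5,p6,p7,p9,p11} {p10}
  V124: {p2,p6,p7,p9,p11} {p10}
  V134: {p2,p6,p7,p9,p11} {p10}
  V234: {p2,p6,p7,p9,p11} {p10}
  V1234: {p2,p6,p7,p9,p11} {p10}
C dims 4,11,8,2; δ0: rk 3, SNF 1^3; δ1: rk 6, SNF 1^6; δ2: rk 2, SNF 1^2
Ȟ^0 = (4 − 3) − 0 = 1, so Ȟ^0 ≅ Z
Ȟ^1 = (11 − 6) − 3 = 2, so Ȟ^1 ≅ Z^2
Ȟ^2 = (8 − 2) − 6 = 0, so Ȟ^2 ≅ 0


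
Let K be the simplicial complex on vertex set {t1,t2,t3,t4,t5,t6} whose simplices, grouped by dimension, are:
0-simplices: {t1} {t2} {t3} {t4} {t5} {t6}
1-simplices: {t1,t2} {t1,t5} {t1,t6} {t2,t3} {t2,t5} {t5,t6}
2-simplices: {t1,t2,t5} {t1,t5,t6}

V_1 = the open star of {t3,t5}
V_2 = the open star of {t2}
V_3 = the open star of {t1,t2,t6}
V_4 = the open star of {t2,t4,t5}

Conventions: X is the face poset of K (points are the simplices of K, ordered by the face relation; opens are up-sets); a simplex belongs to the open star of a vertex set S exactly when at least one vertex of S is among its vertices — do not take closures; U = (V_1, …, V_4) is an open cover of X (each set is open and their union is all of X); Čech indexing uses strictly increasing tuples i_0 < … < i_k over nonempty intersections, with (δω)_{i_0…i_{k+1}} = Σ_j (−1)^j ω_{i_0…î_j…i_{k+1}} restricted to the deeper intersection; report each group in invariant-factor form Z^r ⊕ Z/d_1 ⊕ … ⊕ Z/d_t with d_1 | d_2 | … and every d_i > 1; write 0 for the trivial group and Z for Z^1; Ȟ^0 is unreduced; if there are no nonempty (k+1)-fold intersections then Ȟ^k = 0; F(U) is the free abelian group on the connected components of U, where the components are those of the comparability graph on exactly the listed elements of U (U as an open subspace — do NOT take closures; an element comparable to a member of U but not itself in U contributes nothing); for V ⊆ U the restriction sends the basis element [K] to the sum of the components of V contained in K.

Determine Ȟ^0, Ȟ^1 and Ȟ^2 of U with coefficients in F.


Ȟ^0 ≅ Z^2; Ȟ^1 ≅ 0; Ȟ^2 ≅ 0

nerve simplices:
  V1={{t3},{t5},{t1,t5},{t2,t3},{t2,t5},{t5,t6},{t1,t2,t5},{t1,t5,t6}} V2={{t2},{t1,t2},{t2,t3},{t2,t5},{t1,t2,t5}} V3={{t1},{t2},{t6},{t1,t2},{t1,t5},{t1,t6},{t2,t3},{t2,t5},{t5,t6},{t1,t2,t5},{t1,t5,t6}} V4={{t2},{t4},{t5},{t1,t2},{t1,t5},{t2,t3},{t2,t5},{t5,t6},{t1,t2,t5},{t1,t5,t6}}
  V12={{t2,t3},{t2,t5},{t1,t2,t5}} V13={{t1,t5},{t2,t3},{t2,t5},{t5,t6},{t1,t2,t5},{t1,t5,t6}} V14={{t5},{t1,t5},{t2,t3},{t2,t5},{t5,t6},{t1,t2,t5},{t1,t5,t6}} V23={{t2},{t1,t2},{t2,t3},{t2,t5},{t1,t2,t5}} V24={{t2},{t1,t2},{t2,t3},{t2,t5},{t1,t2,t5}} V34={{t2},{t1,t2},{t1,t5},{t2,t3},{t2,t5},{t5,t6},{t1,t2,t5},{t1,t5,t6}}
  V123={{t2,t3},{t2,t5},{t1,t2,t5}} V124={{t2,t3},{t2,t5},{t1,t2,t5}} V134={{t1,t5},{t2,t3},{t2,t5},{t5,t6},{t1,t2,t5},{t1,t5,t6}} V234={{t2},{t1,t2},{t2,t3},{t2,t5},{t1,t2,t5}}
  V1234={{t2,t3},{t2,t5},{t1,t2,t5}}
components per intersection:
  V1: {{t3},{t2,t3}} {{t5},{t1,t5},{t2,t5},{t5,t6},{t1,t2,t5},{t1,t5,t6}}
  V2: {{t2},{t1,t2},{t2,t3},{t2,t5},{t1,t2,t5}}
  V3: {{t1},{t2},{t6},{t1,t2},{t1,t5},{t1,t6},{t2,t3},{t2,t5},{t5,t6},{t1,t2,t5},{t1,t5,t6}}
  V4: {{t2},{t5},{t1,t2},{t1,t5},{t2,t3},{t2,t5},{t5,t6},{t1,t2,t5},{t1,t5,t6}} {{t4}}
  V12: {{t2,t3}} {{t2,t5},{t1,t2,t5}}
  V13: {{t1,t5},{t2,t5},{t5,t6},{t1,t2,t5},{t1,t5,t6}} {{t2,t3}}
  V14: {{t5},{t1,t5},{t2,t5},{t5,t6},{t1,t2,t5},{t1,t5,t6}} {{t2,t3}}
  V23: {{t2},{t1,t2},{t2,t3},{t2,t5},{t1,t2,t5}}
  V24: {{t2},{t1,t2},{t2,t3},{t2,t5},{t1,t2,t5}}
  V34: {{t2},{t1,t2},{t1,t5},{t2,t3},{t2,t5},{t5,t6},{t1,t2,t5},{t1,t5,t6}}
  V123: {{t2,t3}} {{t2,t5},{t1,t2,t5}}
  V124: {{t2,t3}} {{t2,t5},{t1,t2,t5}}
  V134: {{t1,t5},{t2,t5},{t5,t6},{t1,t2,t5},{t1,t5,t6}} {{t2,t3}}
  V234: {{t2},{t1,t2},{t2,t3},{t2,t5},{t1,t2,t5}}
  V1234: {{t2,t3}} {{t2,t5},{t1,t2,t5}}
C dims 6,9,7,2; δ0: rk 4, SNF 1^4; δ1: rk 5, SNF 1^5; δ2: rk 2, SNF 1^2
degree 0: 6−4−0 = 2 → Ȟ^0 ≅ Z^2
degree 1: 9−5−4 = 0 → Ȟ^1 ≅ 0
degree 2: 7−2−5 = 0 → Ȟ^2 ≅ 0


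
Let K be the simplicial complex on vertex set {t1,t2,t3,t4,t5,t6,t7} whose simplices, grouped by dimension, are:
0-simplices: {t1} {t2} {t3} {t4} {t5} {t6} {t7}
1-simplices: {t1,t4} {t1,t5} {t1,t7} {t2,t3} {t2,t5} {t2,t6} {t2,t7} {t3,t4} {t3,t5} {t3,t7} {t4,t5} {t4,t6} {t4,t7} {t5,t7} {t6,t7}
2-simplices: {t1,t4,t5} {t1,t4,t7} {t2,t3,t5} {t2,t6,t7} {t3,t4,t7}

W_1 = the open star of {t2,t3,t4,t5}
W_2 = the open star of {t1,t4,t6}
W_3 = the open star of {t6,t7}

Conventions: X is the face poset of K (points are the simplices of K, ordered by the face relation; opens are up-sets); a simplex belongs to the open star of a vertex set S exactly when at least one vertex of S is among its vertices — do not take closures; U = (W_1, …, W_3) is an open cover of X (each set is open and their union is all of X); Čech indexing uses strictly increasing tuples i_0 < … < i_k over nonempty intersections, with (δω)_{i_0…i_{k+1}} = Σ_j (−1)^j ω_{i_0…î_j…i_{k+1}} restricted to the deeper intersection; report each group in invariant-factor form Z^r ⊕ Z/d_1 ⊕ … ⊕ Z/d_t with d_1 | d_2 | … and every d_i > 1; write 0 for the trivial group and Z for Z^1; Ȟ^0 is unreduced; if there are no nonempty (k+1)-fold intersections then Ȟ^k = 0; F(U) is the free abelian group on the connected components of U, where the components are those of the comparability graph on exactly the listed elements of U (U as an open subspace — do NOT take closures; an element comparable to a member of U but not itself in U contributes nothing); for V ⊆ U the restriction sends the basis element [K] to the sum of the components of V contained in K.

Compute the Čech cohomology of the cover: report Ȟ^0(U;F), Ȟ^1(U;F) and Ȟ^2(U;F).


cover nerve:
  W1={{t2},{t3},{t4},{t5},{t1,t4},{t1,t5},{t2,t3},{t2,t5},{t2,t6},{t2,t7},{t3,t4},{t3,t5},{t3,t7},{t4,t5},{t4,t6},{t4,t7},{t5,t7},{t1,t4,t5},{t1,t4,t7},{t2,t3,t5},{t2,t6,t7},{t3,t4,t7}} W2={{t1},{t4},{t6},{t1,t4},{t1,t5},{t1,t7},{t2,t6},{t3,t4},{t4,t5},{t4,t6},{t4,t7},{t6,t7},{t1,t4,t5},{t1,t4,t7},{t2,t6,t7},{t3,t4,t7}} W3={{t6},{t7},{t1,t7},{t2,t6},{t2,t7},{t3,t7},{t4,t6},{t4,t7},{t5,t7},{t6,t7},{t1,t4,t7},{t2,t6,t7},{t3,t4,t7}}
  W12={{t4},{t1,t4},{t1,t5},{t2,t6},{t3,t4},{t4,t5},{t4,t6},{t4,t7},{t1,t4,t5},{t1,t4,t7},{t2,t6,t7},{t3,t4,t7}} W13={{t2,t6},{t2,t7},{t3,t7},{t4,t6},{t4,t7},{t5,t7},{t1,t4,t7},{t2,t6,t7},{t3,t4,t7}} W23={{t6},{t1,t7},{t2,t6},{t4,t6},{t4,t7},{t6,t7},{t1,t4,t7},{t2,t6,t7},{t3,t4,t7}}
  W123={{t2,t6},{t4,t6},{t4,t7},{t1,t4,t7},{t2,t6,t7},{t3,t4,t7}}
components per intersection:
  W1: {{t2},{t3},{t4},{t5},{t1,t4},{t1,t5},{t2,t3},{t2,t5},{t2,t6},{t2,t7},{t3,t4},{t3,t5},{t3,t7},{t4,t5},{t4,t6},{t4,t7},{t5,t7},{t1,t4,t5},{t1,t4,t7},{t2,t3,t5},{t2,t6,t7},{t3,t4,t7}}
  W2: {{t1},{t4},{t6},{t1,t4},{t1,t5},{t1,t7},{t2,t6},{t3,t4},{t4,t5},{t4,t6},{t4,t7},{t6,t7},{t1,t4,t5},{t1,t4,t7},{t2,t6,t7},{t3,t4,t7}}
  W3: {{t6},{t7},{t1,t7},{t2,t6},{t2,t7},{t3,t7},{t4,t6},{t4,t7},{t5,t7},{t6,t7},{t1,t4,t7},{t2,t6,t7},{t3,t4,t7}}
  W12: {{t4},{t1,t4},{t1,t5},{t3,t4},{t4,t5},{t4,t6},{t4,t7},{t1,t4,t5},{t1,t4,t7},{t3,t4,t7}} {{t2,t6},{t2,t6,t7}}
  W13: {{t2,t6},{t2,t7},{t2,t6,t7}} {{t3,t7},{t4,t7},{t1,t4,t7},{t3,t4,t7}} {{t4,t6}} {{t5,t7}}
  W23: {{t6},{t2,t6},{t4,t6},{t6,t7},{t2,t6,t7}} {{t1,t7},{t4,t7},{t1,t4,t7},{t3,t4,t7}}
  W123: {{t2,t6},{t2,t6,t7}} {{t4,t6}} {{t4,t7},{t1,t4,t7},{t3,t4,t7}}
C dims 3,8,3; δ0: rk 2, SNF 1^2; δ1: rk 3, SNF 1^3
Ȟ^0: (3−2)−0=1 ⇒ Z
Ȟ^1: (8−3)−2=3 ⇒ Z^3
Ȟ^2: (3−0)−3=0 ⇒ 0

Ȟ^0 ≅ Z; Ȟ^1 ≅ Z^3; Ȟ^2 ≅ 0


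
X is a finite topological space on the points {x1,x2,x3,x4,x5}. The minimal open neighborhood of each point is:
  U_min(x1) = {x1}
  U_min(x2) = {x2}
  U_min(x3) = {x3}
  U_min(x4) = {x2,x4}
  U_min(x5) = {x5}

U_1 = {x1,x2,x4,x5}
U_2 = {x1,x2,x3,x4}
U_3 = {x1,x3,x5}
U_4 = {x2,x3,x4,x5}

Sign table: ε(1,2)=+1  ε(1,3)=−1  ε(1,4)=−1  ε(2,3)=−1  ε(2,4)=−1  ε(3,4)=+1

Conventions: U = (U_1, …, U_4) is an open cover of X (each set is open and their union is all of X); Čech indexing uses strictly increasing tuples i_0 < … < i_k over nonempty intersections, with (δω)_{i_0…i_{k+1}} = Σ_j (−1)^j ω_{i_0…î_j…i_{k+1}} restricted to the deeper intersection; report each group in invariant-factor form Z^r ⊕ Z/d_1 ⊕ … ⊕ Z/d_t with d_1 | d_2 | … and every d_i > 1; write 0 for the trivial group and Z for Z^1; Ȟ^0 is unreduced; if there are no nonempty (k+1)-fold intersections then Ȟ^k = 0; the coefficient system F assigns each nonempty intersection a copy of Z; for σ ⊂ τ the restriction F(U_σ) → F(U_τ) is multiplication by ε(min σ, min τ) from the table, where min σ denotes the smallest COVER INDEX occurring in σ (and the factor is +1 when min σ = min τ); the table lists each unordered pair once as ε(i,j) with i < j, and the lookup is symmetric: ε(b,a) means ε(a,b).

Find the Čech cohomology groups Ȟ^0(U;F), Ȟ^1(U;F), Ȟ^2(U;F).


Ȟ^0 ≅ Z, Ȟ^1 ≅ 0, Ȟ^2 ≅ Z

nerve simplices:
  U12={x1,x2,x4} U13={x1,x5} U14={x2,x4,x5} U23={x1,x3} U24={x2,x3,x4} U34={x3,x5}
  U123={x1} U124={x2,x4} U134={x5} U234={x3}
C dims 4,6,4; δ0: rk 3, SNF 1^3; δ1: rk 3, SNF 1^3
degree 0: 4−3−0 = 1 → Ȟ^0 ≅ Z
degree 1: 6−3−3 = 0 → Ȟ^1 ≅ 0
degree 2: 4−0−3 = 1 → Ȟ^2 ≅ Z


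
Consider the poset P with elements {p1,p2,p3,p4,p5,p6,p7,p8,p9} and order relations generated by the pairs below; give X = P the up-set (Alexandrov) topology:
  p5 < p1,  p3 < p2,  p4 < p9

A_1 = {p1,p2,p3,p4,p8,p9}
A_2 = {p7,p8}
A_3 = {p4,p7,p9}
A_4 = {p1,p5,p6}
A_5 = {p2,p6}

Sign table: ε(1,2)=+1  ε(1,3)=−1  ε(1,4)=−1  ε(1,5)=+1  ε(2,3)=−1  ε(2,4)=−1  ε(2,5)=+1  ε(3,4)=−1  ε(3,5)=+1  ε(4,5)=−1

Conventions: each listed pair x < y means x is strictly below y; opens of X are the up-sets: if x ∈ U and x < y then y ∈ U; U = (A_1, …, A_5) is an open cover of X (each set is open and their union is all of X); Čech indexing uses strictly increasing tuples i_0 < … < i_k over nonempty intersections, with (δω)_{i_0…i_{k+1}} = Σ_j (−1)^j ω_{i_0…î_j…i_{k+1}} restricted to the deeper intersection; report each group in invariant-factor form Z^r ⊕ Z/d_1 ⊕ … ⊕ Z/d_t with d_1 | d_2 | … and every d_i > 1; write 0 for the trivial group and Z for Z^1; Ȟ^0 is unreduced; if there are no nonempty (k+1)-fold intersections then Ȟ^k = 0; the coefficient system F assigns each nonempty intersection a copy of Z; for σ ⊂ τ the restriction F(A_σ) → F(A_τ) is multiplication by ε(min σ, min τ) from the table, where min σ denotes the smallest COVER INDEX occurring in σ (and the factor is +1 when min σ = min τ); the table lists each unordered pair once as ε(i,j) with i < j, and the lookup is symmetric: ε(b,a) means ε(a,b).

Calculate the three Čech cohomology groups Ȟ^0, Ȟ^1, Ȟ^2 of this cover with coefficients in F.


Ȟ^0(U;F) ≅ Z; Ȟ^1(U;F) ≅ Z^2; Ȟ^2(U;F) ≅ 0

nonempty intersections:
  A12={p8} A13={p4,p9} A14={p1} A15={p2} A23={p7} A45={p6}
C dims 5,6; δ0: rk 4, SNF 1^4
Ȟ^0: (5−4)−0=1 ⇒ Z
Ȟ^1: (6−0)−4=2 ⇒ Z^2
Ȟ^2: (0−0)−0=0 ⇒ 0


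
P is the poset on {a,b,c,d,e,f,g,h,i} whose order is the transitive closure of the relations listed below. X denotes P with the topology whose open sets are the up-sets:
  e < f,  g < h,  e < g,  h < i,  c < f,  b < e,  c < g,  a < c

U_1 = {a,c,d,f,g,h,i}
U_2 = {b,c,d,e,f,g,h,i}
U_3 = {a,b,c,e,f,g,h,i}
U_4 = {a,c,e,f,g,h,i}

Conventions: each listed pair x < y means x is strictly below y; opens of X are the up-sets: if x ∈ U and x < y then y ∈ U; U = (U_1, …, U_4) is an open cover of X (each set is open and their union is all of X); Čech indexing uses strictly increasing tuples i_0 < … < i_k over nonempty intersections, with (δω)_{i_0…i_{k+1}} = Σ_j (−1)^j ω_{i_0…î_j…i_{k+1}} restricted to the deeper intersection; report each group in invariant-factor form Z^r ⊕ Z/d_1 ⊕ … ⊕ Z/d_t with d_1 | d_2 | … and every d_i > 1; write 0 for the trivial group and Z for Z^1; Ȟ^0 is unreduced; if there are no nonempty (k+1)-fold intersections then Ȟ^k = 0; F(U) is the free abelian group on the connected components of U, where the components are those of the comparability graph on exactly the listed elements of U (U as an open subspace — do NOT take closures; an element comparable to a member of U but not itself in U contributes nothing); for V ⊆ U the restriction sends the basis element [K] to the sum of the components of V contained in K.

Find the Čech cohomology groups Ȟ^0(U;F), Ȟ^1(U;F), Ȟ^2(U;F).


cover nerve:
  U12={c,d,f,g,h,i} U13={a,c,f,g,h,i} U14={a,c,f,g,h,i} U23={b,c,e,f,g,h,i} U24={c,e,f,g,h,i} U34={a,c,e,f,g,h,i}
  U123={c,f,g,h,i} U124={c,f,g,h,i} U134={a,c,f,g,h,i} U234={c,e,f,g,h,i}
  U1234={c,f,g,h,i}
components per intersection:
  U1: {a,c,f,g,h,i} {d}
  U2: {b,c,e,f,g,h,i} {d}
  U3: {a,b,c,e,f,g,h,i}
  U4: {a,c,e,f,g,h,i}
  U12: {c,f,g,h,i} {d}
  U13: {a,c,f,g,h,i}
  U14: {a,c,f,g,h,i}
  U23: {b,c,e,f,g,h,i}
  U24: {c,e,f,g,h,i}
  U34: {a,c,e,f,g,h,i}
  U123: {c,f,g,h,i}
  U124: {c,f,g,h,i}
  U134: {a,c,f,g,h,i}
  U234: {c,e,f,g,h,i}
  U1234: {c,f,g,h,i}
C dims 6,7,4,1; δ0: rk 4, SNF 1^4; δ1: rk 3, SNF 1^3; δ2: rk 1, SNF 1^1
Ȟ^0: (6−4)−0=2 ⇒ Z^2
Ȟ^1: (7−3)−4=0 ⇒ 0
Ȟ^2: (4−1)−3=0 ⇒ 0

Ȟ^0(U;F) ≅ Z^2,  Ȟ^1(U;F) ≅ 0,  Ȟ^2(U;F) ≅ 0


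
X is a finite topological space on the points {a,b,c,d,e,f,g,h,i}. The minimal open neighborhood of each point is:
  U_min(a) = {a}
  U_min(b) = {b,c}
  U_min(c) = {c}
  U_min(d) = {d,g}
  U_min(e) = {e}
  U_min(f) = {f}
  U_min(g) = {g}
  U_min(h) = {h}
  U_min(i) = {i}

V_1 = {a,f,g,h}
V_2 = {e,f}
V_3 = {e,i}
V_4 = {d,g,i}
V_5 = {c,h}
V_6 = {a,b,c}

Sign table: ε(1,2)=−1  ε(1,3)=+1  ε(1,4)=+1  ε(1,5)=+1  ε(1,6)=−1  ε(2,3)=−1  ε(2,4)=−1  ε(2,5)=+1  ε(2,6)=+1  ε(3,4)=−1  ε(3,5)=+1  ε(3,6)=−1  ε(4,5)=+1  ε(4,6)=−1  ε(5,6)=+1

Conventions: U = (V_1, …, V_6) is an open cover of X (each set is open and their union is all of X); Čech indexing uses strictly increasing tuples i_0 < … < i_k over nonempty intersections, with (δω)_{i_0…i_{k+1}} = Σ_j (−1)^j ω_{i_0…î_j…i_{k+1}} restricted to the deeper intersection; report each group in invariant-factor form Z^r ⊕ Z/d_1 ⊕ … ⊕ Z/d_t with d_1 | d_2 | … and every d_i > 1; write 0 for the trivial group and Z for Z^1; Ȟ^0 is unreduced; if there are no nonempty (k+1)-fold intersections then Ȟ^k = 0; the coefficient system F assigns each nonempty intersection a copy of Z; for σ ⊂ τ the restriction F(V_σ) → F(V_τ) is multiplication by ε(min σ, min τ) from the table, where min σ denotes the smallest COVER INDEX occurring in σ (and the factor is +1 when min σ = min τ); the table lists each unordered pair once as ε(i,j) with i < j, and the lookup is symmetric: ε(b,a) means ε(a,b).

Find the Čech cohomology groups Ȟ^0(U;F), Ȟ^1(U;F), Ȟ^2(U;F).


Ȟ^0 ≅ 0,  Ȟ^1 ≅ Z ⊕ Z/2,  Ȟ^2 ≅ 0

nerve of the cover:
  V12={f} V14={g} V15={h} V16={a} V23={e} V34={i} V56={c}
C dims 6,7; δ0: rk 6, SNF 1^5·2
Ȟ^0 = (6 − 6) − 0 = 0, so Ȟ^0 ≅ 0
Ȟ^1 = (7 − 0) − 6 = 1 plus torsion [2], so Ȟ^1 ≅ Z ⊕ Z/2
Ȟ^2 = (0 − 0) − 0 = 0, so Ȟ^2 ≅ 0


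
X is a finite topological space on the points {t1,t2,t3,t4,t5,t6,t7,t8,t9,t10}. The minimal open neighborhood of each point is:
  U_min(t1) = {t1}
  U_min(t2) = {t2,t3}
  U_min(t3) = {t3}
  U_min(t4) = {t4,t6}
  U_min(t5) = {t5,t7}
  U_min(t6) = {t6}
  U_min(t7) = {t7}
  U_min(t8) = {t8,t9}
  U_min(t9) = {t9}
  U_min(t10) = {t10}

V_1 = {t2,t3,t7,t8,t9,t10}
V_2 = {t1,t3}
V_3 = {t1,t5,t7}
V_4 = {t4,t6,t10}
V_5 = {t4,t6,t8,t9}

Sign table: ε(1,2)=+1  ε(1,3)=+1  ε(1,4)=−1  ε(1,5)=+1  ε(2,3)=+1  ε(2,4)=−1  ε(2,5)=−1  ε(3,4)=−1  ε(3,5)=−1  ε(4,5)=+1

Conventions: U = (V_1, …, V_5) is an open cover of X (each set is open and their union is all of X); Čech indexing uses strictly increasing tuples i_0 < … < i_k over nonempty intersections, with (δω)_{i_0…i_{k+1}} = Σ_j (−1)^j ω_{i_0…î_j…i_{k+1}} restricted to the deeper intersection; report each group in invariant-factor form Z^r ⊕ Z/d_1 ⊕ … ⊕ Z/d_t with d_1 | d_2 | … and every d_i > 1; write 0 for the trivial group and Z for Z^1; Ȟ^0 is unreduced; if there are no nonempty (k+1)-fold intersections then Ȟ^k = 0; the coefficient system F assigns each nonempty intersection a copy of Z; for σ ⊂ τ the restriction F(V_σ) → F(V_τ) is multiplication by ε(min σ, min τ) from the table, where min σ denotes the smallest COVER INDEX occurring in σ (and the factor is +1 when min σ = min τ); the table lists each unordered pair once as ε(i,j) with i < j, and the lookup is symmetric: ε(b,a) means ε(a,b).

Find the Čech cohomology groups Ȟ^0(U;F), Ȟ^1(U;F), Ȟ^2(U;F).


Ȟ^0 = 0, Ȟ^1 = Z ⊕ Z/2 and Ȟ^2 = 0

nonempty intersections:
  V12={t3} V13={t7} V14={t10} V15={t8,t9} V23={t1} V45={t4,t6}
C dims 5,6; δ0: rk 5, SNF 1^4·2
Ȟ^0: (5−5)−0=0 ⇒ 0
Ȟ^1: (6−0)−5=1 plus torsion [2] ⇒ Z ⊕ Z/2
Ȟ^2: (0−0)−0=0 ⇒ 0


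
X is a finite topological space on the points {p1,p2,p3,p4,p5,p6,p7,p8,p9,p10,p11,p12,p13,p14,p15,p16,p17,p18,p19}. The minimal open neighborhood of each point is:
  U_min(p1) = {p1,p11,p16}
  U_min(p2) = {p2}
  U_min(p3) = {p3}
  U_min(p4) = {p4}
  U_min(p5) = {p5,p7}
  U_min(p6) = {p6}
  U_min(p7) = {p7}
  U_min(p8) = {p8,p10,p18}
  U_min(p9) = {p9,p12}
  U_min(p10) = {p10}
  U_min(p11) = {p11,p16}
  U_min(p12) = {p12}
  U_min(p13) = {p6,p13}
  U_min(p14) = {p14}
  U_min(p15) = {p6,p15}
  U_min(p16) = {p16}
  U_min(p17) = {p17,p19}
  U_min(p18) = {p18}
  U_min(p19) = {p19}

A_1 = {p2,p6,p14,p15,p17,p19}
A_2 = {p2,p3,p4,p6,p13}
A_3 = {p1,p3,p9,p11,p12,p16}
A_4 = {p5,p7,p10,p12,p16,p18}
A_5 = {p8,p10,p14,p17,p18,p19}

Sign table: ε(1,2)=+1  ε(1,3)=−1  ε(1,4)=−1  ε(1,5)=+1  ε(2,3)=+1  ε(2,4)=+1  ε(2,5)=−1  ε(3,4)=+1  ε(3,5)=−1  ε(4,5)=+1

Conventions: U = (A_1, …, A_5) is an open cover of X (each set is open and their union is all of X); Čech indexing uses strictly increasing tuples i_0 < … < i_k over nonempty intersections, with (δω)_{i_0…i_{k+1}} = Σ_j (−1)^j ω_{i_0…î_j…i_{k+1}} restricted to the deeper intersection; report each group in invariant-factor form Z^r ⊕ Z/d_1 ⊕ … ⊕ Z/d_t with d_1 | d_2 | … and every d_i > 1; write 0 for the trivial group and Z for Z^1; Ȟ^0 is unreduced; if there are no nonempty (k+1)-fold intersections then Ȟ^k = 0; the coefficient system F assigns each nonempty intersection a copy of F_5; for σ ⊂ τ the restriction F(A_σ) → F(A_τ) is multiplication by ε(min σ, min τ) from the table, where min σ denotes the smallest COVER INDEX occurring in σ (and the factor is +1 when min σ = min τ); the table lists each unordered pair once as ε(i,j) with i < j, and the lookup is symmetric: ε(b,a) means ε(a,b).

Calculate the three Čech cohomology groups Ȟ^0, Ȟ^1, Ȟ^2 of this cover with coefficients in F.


Ȟ^0 ≅ Z/5,  Ȟ^1 ≅ Z/5,  Ȟ^2 ≅ 0

nerve simplices:
  A12={p2,p6} A15={p14,p17,p19} A23={p3} A34={p12,p16} A45={p10,p18}
C dims 5,5; δ0: rk_F5 4
degree 0: 5−4−0 = 1 → Ȟ^0 ≅ Z/5
degree 1: 5−0−4 = 1 → Ȟ^1 ≅ Z/5
degree 2: 0−0−0 = 0 → Ȟ^2 ≅ 0


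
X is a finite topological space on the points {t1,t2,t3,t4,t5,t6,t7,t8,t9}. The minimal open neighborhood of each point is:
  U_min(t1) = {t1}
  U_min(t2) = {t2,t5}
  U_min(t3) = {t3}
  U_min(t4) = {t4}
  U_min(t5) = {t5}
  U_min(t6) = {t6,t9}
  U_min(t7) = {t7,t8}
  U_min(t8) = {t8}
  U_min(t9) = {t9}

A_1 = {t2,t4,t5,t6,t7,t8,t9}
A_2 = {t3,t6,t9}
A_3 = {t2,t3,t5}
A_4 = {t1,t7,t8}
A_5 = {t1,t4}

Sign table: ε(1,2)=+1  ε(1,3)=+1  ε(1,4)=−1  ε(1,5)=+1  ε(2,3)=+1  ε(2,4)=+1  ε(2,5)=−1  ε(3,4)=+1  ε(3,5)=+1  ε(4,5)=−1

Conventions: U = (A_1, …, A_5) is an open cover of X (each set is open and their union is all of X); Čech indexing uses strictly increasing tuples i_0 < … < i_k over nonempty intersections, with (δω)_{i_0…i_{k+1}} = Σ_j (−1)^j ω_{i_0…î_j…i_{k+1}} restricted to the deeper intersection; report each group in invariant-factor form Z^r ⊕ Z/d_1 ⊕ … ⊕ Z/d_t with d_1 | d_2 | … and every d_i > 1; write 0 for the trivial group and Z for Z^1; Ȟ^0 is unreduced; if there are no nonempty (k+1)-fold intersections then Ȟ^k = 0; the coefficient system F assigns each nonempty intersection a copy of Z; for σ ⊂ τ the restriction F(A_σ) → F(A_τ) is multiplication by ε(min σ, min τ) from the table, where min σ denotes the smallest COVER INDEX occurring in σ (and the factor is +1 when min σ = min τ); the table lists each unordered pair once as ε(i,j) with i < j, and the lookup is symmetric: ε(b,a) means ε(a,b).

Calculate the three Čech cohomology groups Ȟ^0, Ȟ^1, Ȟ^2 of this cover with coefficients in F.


Ȟ^0 ≅ Z; Ȟ^1 ≅ Z^2; Ȟ^2 ≅ 0

nerve of the cover:
  A12={t6,t9} A13={t2,t5} A14={t7,t8} A15={t4} A23={t3} A45={t1}
C dims 5,6; δ0: rk 4, SNF 1^4
Ȟ^0 = (5 − 4) − 0 = 1, so Ȟ^0 ≅ Z
Ȟ^1 = (6 − 0) − 4 = 2, so Ȟ^1 ≅ Z^2
Ȟ^2 = (0 − 0) − 0 = 0, so Ȟ^2 ≅ 0


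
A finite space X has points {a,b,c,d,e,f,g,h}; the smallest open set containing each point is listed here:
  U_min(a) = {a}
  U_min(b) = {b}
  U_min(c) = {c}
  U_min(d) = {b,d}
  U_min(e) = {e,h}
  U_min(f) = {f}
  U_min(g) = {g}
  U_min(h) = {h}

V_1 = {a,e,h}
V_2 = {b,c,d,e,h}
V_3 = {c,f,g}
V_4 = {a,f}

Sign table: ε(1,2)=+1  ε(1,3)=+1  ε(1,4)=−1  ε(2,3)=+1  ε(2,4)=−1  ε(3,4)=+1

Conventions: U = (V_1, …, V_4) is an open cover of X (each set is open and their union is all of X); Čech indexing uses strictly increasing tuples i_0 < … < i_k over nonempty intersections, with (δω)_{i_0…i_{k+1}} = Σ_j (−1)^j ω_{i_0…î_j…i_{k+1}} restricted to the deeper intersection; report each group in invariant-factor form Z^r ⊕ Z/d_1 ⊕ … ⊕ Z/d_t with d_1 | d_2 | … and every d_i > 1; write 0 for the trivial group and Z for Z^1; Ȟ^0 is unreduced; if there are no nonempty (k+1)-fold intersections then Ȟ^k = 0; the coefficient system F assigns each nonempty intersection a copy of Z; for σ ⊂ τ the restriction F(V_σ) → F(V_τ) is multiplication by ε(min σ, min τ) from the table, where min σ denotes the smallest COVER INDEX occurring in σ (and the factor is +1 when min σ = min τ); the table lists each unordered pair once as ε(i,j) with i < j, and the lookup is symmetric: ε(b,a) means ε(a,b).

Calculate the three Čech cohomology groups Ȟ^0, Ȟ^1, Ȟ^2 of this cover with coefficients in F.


Ȟ^0(U;F) ≅ 0, Ȟ^1(U;F) ≅ Z/2, Ȟ^2(U;F) ≅ 0

nonempty intersections:
  V12={e,h} V14={a} V23={c} V34={f}
C dims 4,4; δ0: rk 4, SNF 1^3·2
Ȟ^0: (4−4)−0=0 ⇒ 0
Ȟ^1: (4−0)−4=0 plus torsion [2] ⇒ Z/2
Ȟ^2: (0−0)−0=0 ⇒ 0


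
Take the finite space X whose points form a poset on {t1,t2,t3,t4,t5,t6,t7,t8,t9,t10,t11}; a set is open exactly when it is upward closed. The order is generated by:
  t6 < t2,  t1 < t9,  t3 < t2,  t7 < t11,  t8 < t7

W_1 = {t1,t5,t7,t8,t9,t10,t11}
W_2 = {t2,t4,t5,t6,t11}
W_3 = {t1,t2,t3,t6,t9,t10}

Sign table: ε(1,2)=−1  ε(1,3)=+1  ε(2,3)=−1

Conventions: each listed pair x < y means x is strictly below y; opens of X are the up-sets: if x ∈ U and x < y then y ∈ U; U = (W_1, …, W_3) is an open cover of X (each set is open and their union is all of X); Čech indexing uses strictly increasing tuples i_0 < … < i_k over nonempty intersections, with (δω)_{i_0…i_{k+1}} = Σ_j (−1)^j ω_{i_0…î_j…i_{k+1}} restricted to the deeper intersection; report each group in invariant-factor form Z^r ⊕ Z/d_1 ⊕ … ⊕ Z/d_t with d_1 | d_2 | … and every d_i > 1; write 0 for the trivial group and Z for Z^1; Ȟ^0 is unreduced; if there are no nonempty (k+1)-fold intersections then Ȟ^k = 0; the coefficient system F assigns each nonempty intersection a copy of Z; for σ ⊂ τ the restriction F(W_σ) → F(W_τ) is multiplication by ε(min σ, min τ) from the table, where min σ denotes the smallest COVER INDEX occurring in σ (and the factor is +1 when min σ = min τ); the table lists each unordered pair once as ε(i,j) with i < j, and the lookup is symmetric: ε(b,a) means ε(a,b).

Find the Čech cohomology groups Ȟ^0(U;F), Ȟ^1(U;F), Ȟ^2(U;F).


nonempty intersections:
  W12={t5,t11} W13={t1,t9,t10} W23={t2,t6}
C dims 3,3; δ0: rk 2, SNF 1^2
Ȟ^0: (3−2)−0=1 ⇒ Z
Ȟ^1: (3−0)−2=1 ⇒ Z
Ȟ^2: (0−0)−0=0 ⇒ 0

Ȟ^0(U;F) ≅ Z; Ȟ^1(U;F) ≅ Z; Ȟ^2(U;F) ≅ 0


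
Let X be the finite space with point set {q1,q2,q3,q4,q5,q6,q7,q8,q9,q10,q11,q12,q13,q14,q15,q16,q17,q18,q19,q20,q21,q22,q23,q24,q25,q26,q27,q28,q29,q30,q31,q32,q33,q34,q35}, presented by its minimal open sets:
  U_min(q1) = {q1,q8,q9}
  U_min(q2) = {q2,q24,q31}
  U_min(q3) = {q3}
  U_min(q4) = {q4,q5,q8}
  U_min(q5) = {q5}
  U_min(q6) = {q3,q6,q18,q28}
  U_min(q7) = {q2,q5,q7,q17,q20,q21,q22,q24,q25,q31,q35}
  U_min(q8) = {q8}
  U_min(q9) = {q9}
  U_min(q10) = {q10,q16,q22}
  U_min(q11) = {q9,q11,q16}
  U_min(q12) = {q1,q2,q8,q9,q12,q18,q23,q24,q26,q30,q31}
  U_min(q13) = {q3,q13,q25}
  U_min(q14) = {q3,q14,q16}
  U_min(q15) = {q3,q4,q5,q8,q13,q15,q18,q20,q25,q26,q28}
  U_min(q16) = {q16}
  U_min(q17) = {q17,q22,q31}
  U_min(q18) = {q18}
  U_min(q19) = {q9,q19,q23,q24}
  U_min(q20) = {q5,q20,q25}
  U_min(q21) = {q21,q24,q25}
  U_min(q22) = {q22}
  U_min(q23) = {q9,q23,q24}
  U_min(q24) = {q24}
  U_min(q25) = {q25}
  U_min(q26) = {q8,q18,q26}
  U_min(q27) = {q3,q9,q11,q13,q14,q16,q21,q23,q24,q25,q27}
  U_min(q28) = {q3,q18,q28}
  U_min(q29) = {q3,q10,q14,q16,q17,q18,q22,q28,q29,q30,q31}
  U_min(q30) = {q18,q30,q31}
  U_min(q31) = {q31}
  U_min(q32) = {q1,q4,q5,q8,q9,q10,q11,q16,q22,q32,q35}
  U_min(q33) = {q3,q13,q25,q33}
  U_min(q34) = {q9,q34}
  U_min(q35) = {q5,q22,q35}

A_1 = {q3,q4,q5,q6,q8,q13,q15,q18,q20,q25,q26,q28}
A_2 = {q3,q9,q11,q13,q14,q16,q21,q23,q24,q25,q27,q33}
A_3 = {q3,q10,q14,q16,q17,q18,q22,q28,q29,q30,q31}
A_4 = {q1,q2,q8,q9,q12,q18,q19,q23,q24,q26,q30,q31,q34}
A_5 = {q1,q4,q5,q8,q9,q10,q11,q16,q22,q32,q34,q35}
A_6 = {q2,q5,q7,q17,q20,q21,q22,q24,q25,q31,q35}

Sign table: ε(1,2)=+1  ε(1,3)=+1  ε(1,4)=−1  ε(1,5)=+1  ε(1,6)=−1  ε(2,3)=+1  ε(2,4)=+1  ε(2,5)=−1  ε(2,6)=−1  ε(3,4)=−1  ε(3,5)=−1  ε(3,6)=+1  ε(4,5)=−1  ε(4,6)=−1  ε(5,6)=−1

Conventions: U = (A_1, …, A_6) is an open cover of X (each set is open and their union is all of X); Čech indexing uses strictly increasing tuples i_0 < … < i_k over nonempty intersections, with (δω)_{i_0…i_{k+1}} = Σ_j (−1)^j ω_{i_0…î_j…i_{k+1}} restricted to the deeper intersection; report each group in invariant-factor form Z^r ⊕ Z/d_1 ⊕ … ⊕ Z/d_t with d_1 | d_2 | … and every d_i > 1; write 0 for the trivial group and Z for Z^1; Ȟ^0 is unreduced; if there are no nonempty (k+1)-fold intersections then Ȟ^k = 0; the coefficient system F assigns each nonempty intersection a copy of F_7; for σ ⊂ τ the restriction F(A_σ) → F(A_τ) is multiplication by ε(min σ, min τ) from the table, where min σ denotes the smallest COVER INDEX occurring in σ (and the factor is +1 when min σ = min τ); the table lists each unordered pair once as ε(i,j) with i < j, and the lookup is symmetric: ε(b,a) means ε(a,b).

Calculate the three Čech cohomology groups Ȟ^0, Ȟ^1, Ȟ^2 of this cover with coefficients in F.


nerve of the cover:
  A12={q3,q13,q25} A13={q3,q18,q28} A14={q8,q18,q26} A15={q4,q5,q8} A16={q5,q20,q25} A23={q3,q14,q16} A24={q9,q23,q24} A25={q9,q11,q16} A26={q21,q24,q25} A34={q18,q30,q31} A35={q10,q16,q22} A36={q17,q22,q31} A45={q1,q8,q9,q34} A46={q2,q24,q31} A56={q5,q22,q35}
  A123={q3} A126={q25} A134={q18} A145={q8} A156={q5} A235={q16} A245={q9} A246={q24} A346={q31} A356={q22}
C dims 6,15,10; δ0: rk_F7 6; δ1: rk_F7 9
Ȟ^0 = (6 − 6) − 0 = 0, so Ȟ^0 ≅ 0
Ȟ^1 = (15 − 9) − 6 = 0, so Ȟ^1 ≅ 0
Ȟ^2 = (10 − 0) − 9 = 1, so Ȟ^2 ≅ Z/7

Ȟ^0 ≅ 0,  Ȟ^1 ≅ 0,  Ȟ^2 ≅ Z/7


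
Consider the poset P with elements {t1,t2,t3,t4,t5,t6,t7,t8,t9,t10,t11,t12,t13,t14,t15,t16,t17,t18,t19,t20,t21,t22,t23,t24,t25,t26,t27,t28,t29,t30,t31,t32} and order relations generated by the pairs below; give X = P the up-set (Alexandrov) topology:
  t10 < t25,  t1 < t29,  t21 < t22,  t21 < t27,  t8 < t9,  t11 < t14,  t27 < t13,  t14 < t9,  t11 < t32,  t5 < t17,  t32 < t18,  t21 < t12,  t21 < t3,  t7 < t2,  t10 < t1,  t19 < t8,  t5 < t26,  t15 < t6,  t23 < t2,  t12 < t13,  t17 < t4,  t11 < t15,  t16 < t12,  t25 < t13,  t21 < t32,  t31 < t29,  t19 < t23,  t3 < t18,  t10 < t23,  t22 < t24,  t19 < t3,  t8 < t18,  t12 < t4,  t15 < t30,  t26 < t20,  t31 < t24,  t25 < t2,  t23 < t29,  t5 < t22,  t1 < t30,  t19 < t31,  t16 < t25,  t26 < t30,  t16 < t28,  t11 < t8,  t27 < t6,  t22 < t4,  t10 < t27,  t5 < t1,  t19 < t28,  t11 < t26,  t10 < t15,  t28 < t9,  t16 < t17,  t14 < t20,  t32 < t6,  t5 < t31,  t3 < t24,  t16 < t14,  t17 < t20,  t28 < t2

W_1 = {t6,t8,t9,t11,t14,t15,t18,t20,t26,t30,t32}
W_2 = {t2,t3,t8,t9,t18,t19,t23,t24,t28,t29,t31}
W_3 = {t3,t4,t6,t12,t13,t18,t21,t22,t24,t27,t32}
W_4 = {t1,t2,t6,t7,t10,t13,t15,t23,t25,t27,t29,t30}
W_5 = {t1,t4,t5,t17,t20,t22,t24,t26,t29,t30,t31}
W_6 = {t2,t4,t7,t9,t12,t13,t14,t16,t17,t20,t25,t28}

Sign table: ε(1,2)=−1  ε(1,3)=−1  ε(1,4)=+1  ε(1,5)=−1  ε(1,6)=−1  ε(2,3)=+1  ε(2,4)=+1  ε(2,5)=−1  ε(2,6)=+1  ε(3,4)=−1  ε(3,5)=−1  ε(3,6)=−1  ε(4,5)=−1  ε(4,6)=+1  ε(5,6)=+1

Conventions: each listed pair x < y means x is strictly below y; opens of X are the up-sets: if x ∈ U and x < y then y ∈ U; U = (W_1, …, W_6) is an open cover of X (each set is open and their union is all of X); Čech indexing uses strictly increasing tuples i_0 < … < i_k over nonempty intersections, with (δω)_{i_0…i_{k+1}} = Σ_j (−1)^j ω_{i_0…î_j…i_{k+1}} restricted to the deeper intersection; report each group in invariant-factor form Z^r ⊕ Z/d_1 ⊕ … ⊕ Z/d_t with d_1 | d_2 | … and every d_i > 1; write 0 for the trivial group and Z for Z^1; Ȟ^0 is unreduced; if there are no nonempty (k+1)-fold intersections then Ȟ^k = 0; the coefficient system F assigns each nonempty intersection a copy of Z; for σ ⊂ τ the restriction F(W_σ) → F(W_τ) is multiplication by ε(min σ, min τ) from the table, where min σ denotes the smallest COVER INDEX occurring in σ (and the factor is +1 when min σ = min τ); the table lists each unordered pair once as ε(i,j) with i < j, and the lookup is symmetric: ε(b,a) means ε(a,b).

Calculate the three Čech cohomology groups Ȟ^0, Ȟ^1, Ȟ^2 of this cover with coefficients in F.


intersection data:
  W12={t8,t9,t18} W13={t6,t18,t32} W14={t6,t15,t30} W15={t20,t26,t30} W16={t9,t14,t20} W23={t3,t18,t24} W24={t2,t23,t29} W25={t24,t29,t31} W26={t2,t9,t28} W34={t6,t13,t27} W35={t4,t22,t24} W36={t4,t12,t13} W45={t1,t29,t30} W46={t2,t7,t13,t25} W56={t4,t17,t20}
  W123={t18} W126={t9} W134={t6} W145={t30} W156={t20} W235={t24} W245={t29} W246={t2} W346={t13} W356={t4}
C dims 6,15,10; δ0: rk 6, SNF 1^5·2; δ1: rk 9, SNF 1^9
Ȟ^0 = (6 − 6) − 0 = 0, so Ȟ^0 ≅ 0
Ȟ^1 = (15 − 9) − 6 = 0 plus torsion [2], so Ȟ^1 ≅ Z/2
Ȟ^2 = (10 − 0) − 9 = 1, so Ȟ^2 ≅ Z

Ȟ^0(U;F) ≅ 0; Ȟ^1(U;F) ≅ Z/2; Ȟ^2(U;F) ≅ Z


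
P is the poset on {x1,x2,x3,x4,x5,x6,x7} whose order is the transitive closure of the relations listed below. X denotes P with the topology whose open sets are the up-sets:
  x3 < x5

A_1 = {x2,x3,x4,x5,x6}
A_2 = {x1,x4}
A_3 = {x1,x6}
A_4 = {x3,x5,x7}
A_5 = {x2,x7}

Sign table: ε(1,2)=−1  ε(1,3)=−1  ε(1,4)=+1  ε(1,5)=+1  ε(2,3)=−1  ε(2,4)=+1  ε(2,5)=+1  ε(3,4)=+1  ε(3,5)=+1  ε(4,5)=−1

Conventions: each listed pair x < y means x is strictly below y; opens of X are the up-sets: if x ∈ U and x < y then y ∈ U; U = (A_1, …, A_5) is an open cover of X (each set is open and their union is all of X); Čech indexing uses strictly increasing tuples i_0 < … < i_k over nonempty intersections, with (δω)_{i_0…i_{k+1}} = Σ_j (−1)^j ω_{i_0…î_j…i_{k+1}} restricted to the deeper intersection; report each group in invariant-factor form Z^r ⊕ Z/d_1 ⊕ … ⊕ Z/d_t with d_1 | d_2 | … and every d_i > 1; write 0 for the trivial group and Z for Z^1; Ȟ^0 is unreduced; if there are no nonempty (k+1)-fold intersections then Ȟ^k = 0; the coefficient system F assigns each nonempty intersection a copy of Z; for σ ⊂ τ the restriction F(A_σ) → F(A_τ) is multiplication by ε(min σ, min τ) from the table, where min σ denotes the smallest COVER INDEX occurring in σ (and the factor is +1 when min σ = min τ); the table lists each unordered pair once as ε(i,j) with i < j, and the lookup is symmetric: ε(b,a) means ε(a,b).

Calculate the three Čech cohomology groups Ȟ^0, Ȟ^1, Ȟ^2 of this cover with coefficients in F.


intersection data:
  A12={x4} A13={x6} A14={x3,x5} A15={x2} A23={x1} A45={x7}
C dims 5,6; δ0: rk 5, SNF 1^4·2
Ȟ^0 = (5 − 5) − 0 = 0, so Ȟ^0 ≅ 0
Ȟ^1 = (6 − 0) − 5 = 1 plus torsion [2], so Ȟ^1 ≅ Z ⊕ Z/2
Ȟ^2 = (0 − 0) − 0 = 0, so Ȟ^2 ≅ 0

Ȟ^0(U;F) ≅ 0, Ȟ^1(U;F) ≅ Z ⊕ Z/2 and Ȟ^2(U;F) ≅ 0


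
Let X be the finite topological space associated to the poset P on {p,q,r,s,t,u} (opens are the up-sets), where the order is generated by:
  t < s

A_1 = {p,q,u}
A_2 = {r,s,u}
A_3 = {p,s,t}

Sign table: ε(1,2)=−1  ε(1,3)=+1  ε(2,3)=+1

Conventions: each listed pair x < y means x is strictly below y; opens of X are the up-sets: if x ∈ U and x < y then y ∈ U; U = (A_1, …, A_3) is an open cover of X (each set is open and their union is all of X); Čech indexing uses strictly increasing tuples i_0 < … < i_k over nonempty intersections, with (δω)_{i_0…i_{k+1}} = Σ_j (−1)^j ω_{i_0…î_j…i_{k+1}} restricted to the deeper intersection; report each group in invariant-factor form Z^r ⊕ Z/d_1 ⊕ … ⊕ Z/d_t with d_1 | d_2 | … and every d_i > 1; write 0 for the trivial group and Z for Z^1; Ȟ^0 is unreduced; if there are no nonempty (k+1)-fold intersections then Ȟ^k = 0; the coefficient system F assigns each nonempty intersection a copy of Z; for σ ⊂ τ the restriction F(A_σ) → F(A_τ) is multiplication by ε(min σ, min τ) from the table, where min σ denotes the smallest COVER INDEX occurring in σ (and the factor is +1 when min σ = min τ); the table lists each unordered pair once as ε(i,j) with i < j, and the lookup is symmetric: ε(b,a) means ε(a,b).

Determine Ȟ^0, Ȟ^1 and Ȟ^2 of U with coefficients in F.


intersection data:
  A12={u} A13={p} A23={s}
C dims 3,3; δ0: rk 3, SNF 1^2·2
Ȟ^0 = (3 − 3) − 0 = 0, so Ȟ^0 ≅ 0
Ȟ^1 = (3 − 0) − 3 = 0 plus torsion [2], so Ȟ^1 ≅ Z/2
Ȟ^2 = (0 − 0) − 0 = 0, so Ȟ^2 ≅ 0

Ȟ^0 ≅ 0, Ȟ^1 ≅ Z/2 and Ȟ^2 ≅ 0


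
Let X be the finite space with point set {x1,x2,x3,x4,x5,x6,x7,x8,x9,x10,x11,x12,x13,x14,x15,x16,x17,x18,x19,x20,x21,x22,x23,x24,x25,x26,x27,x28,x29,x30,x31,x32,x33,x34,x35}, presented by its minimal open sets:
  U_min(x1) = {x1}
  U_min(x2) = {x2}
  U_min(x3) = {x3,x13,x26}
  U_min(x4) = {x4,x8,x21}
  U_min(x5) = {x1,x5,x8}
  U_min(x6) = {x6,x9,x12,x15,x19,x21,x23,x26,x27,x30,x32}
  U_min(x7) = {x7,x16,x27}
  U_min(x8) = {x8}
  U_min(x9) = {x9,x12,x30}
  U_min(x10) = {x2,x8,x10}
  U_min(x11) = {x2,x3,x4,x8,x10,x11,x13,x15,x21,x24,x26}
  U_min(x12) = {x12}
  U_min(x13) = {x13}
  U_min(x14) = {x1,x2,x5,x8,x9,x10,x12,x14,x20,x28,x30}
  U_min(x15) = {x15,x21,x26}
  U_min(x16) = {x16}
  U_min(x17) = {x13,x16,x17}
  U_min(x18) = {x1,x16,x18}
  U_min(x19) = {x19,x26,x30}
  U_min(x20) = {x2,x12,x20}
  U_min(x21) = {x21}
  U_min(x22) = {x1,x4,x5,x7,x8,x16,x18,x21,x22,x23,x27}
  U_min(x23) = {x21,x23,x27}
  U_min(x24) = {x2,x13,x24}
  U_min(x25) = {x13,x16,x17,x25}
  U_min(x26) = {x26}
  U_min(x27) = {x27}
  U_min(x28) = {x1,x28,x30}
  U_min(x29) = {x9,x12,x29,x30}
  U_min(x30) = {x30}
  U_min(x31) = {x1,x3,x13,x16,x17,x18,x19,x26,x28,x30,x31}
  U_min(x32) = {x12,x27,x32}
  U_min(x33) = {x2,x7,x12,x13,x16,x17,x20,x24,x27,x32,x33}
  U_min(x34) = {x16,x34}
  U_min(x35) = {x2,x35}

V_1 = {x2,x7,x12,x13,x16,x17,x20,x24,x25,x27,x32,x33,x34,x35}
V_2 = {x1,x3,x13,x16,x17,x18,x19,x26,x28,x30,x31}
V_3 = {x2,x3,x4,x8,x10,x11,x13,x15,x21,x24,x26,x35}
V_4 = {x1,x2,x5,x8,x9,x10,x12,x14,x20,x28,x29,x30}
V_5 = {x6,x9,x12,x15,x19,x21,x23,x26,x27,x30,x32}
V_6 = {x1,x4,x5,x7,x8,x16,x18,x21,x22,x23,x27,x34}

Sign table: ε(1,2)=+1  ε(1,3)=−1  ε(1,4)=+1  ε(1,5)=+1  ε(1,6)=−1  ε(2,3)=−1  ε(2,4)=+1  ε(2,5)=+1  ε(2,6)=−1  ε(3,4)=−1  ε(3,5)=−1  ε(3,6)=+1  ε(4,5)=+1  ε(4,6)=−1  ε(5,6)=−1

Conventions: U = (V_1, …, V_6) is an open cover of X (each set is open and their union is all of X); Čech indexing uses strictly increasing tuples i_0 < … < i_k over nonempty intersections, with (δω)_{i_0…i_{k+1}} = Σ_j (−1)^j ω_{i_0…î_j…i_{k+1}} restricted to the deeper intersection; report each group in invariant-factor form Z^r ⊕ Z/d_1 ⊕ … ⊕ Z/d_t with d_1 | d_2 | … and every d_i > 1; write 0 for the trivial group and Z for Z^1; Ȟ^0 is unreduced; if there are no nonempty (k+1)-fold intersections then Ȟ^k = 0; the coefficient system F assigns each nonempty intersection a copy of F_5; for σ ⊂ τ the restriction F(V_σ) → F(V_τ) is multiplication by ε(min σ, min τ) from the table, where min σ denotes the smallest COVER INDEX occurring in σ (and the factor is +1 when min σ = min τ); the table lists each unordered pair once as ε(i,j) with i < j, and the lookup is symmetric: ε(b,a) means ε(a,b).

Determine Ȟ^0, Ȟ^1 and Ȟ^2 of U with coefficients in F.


nerve of the cover:
  V12={x13,x16,x17} V13={x2,x13,x24,x35} V14={x2,x12,x20} V15={x12,x27,x32} V16={x7,x16,x27,x34} V23={x3,x13,x26} V24={x1,x28,x30} V25={x19,x26,x30} V26={x1,x16,x18} V34={x2,x8,x10} V35={x15,x21,x26} V36={x4,x8,x21} V45={x9,x12,x30} V46={x1,x5,x8} V56={x21,x23,x27}
  V123={x13} V126={x16} V134={x2} V145={x12} V156={x27} V235={x26} V245={x30} V246={x1} V346={x8} V356={x21}
C dims 6,15,10; δ0: rk_F5 5; δ1: rk_F5 10
Ȟ^0 = (6 − 5) − 0 = 1, so Ȟ^0 ≅ Z/5
Ȟ^1 = (15 − 10) − 5 = 0, so Ȟ^1 ≅ 0
Ȟ^2 = (10 − 0) − 10 = 0, so Ȟ^2 ≅ 0

Ȟ^0(U;F) ≅ Z/5,  Ȟ^1(U;F) ≅ 0,  Ȟ^2(U;F) ≅ 0
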